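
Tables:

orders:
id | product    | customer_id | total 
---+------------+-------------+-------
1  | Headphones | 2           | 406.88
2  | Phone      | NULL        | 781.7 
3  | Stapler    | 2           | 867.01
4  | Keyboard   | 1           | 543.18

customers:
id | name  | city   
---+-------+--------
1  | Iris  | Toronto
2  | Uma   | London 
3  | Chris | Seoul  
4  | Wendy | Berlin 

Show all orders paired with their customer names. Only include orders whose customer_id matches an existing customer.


INNER JOIN keeps only orders rows whose customer_id matches an id in customers. Walk through each order:
  - order 1 (Headphones): customer_id=2 -> matches Uma
  - order 2 (Phone): customer_id=NULL, no match -> dropped
  - order 3 (Stapler): customer_id=2 -> matches Uma
  - order 4 (Keyboard): customer_id=1 -> matches Iris
So 1 of 4 rows is dropped.

SQL:
SELECT a.product, b.name AS customer
FROM orders a
INNER JOIN customers b ON a.customer_id = b.id

Result:
product    | customer
-----------+---------
Headphones | Uma     
Stapler    | Uma     
Keyboard   | Iris    


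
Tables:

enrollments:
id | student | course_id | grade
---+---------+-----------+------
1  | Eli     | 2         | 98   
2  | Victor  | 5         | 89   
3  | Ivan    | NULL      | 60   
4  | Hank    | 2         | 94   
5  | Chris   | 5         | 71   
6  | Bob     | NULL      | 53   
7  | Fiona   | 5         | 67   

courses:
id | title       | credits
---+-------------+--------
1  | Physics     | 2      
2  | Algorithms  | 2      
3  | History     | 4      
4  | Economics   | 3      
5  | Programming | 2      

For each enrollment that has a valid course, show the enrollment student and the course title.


INNER JOIN keeps only enrollments rows whose course_id matches an id in courses. Walk through each enrollment:
  - enrollment 1 (Eli): course_id=2 -> matches Algorithms
  - enrollment 2 (Victor): course_id=5 -> matches Programming
  - enrollment 3 (Ivan): course_id=NULL, no match -> dropped
  - enrollment 4 (Hank): course_id=2 -> matches Algorithms
  - enrollment 5 (Chris): course_id=5 -> matches Programming
  - enrollment 6 (Bob): course_id=NULL, no match -> dropped
  - enrollment 7 (Fiona): course_id=5 -> matches Programming
So 2 of 7 rows are dropped.

SQL:
SELECT a.student, b.title AS course
FROM enrollments a
INNER JOIN courses b ON a.course_id = b.id

Result:
student | course     
--------+------------
Eli     | Algorithms 
Victor  | Programming
Hank    | Algorithms 
Chris   | Programming
Fiona   | Programming


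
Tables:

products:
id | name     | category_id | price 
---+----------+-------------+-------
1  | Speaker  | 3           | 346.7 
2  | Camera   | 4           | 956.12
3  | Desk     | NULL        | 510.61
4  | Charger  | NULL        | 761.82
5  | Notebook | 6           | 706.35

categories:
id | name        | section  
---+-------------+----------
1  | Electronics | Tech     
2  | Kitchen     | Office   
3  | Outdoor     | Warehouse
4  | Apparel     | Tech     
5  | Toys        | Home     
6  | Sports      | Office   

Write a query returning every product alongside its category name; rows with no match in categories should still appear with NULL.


LEFT JOIN keeps every row from products (the left table); where category_id has no match in categories, the category columns become NULL. Walk through each product:
  - product 1 (Speaker): category_id=3 -> matches Outdoor
  - product 2 (Camera): category_id=4 -> matches Apparel
  - product 3 (Desk): category_id=NULL, no match -> kept with NULL
  - product 4 (Charger): category_id=NULL, no match -> kept with NULL
  - product 5 (Notebook): category_id=6 -> matches Sports
All 5 rows appear; 2 have NULL category.

SQL:
SELECT a.name, b.name AS category
FROM products a
LEFT JOIN categories b ON a.category_id = b.id

Result:
name     | category
---------+---------
Speaker  | Outdoor 
Camera   | Apparel 
Desk     | NULL    
Charger  | NULL    
Notebook | Sports  


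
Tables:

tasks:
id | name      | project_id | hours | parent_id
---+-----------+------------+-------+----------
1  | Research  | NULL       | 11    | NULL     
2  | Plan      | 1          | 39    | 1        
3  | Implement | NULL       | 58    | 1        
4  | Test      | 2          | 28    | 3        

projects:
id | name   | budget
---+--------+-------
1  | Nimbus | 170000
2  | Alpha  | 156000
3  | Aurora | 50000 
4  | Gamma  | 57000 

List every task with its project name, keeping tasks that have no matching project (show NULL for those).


LEFT JOIN keeps every row from tasks (the left table); where project_id has no match in projects, the project columns become NULL. Walk through each task:
  - task 1 (Research): project_id=NULL, no match -> kept with NULL
  - task 2 (Plan): project_id=1 -> matches Nimbus
  - task 3 (Implement): project_id=NULL, no match -> kept with NULL
  - task 4 (Test): project_id=2 -> matches Alpha
All 4 rows appear; 2 have NULL project.

SQL:
SELECT a.name, b.name AS project
FROM tasks a
LEFT JOIN projects b ON a.project_id = b.id

Result:
name      | project
----------+--------
Research  | NULL   
Plan      | Nimbus 
Implement | NULL   
Test      | Alpha  


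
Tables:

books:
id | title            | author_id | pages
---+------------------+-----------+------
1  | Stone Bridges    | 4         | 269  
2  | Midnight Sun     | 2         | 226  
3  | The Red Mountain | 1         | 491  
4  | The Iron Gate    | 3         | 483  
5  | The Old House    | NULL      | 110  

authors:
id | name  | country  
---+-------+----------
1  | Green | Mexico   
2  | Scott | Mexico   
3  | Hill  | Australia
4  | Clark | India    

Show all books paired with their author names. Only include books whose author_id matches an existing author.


INNER JOIN keeps only books rows whose author_id matches an id in authors. Walk through each book:
  - book 1 (Stone Bridges): author_id=4 -> matches Clark
  - book 2 (Midnight Sun): author_id=2 -> matches Scott
  - book 3 (The Red Mountain): author_id=1 -> matches Green
  - book 4 (The Iron Gate): author_id=3 -> matches Hill
  - book 5 (The Old House): author_id=NULL, no match -> dropped
So 1 of 5 rows is dropped.

SQL:
SELECT a.title, b.name AS author
FROM books a
INNER JOIN authors b ON a.author_id = b.id

Result:
title            | author
-----------------+-------
Stone Bridges    | Clark 
Midnight Sun     | Scott 
The Red Mountain | Green 
The Iron Gate    | Hill  


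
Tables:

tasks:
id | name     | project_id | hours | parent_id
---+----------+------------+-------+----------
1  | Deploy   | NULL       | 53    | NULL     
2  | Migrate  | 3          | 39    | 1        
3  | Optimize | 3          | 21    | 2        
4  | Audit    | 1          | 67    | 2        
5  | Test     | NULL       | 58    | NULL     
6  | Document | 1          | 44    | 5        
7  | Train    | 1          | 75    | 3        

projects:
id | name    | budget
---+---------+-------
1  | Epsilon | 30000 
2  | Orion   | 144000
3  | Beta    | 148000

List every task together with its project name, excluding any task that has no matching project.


INNER JOIN keeps only tasks rows whose project_id matches an id in projects. Walk through each task:
  - task 1 (Deploy): project_id=NULL, no match -> dropped
  - task 2 (Migrate): project_id=3 -> matches Beta
  - task 3 (Optimize): project_id=3 -> matches Beta
  - task 4 (Audit): project_id=1 -> matches Epsilon
  - task 5 (Test): project_id=NULL, no match -> dropped
  - task 6 (Document): project_id=1 -> matches Epsilon
  - task 7 (Train): project_id=1 -> matches Epsilon
So 2 of 7 rows are dropped.

SQL:
SELECT a.name, b.name AS project
FROM tasks a
INNER JOIN projects b ON a.project_id = b.id

Result:
name     | project
---------+--------
Migrate  | Beta   
Optimize | Beta   
Audit    | Epsilon
Document | Epsilon
Train    | Epsilon


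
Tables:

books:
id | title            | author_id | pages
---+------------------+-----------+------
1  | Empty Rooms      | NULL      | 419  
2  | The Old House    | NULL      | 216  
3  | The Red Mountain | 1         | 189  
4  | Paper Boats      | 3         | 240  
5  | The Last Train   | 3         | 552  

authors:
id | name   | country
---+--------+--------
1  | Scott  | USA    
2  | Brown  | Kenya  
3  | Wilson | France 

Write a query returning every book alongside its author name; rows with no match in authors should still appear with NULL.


LEFT JOIN keeps every row from books (the left table); where author_id has no match in authors, the author columns become NULL. Walk through each book:
  - book 1 (Empty Rooms): author_id=NULL, no match -> kept with NULL
  - book 2 (The Old House): author_id=NULL, no match -> kept with NULL
  - book 3 (The Red Mountain): author_id=1 -> matches Scott
  - book 4 (Paper Boats): author_id=3 -> matches Wilson
  - book 5 (The Last Train): author_id=3 -> matches Wilson
All 5 rows appear; 2 have NULL author.

SQL:
SELECT a.title, b.name AS author
FROM books a
LEFT JOIN authors b ON a.author_id = b.id

Result:
title            | author
-----------------+-------
Empty Rooms      | NULL  
The Old House    | NULL  
The Red Mountain | Scott 
Paper Boats      | Wilson
The Last Train   | Wilson


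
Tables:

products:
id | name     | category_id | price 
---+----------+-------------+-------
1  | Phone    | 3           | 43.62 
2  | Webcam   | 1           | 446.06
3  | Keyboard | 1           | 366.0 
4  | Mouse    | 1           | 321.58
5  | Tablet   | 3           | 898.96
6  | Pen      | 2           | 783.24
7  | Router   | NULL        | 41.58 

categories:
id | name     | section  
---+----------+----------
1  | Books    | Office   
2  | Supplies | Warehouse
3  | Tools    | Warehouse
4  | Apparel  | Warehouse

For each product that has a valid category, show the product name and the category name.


INNER JOIN keeps only products rows whose category_id matches an id in categories. Walk through each product:
  - product 1 (Phone): category_id=3 -> matches Tools
  - product 2 (Webcam): category_id=1 -> matches Books
  - product 3 (Keyboard): category_id=1 -> matches Books
  - product 4 (Mouse): category_id=1 -> matches Books
  - product 5 (Tablet): category_id=3 -> matches Tools
  - product 6 (Pen): category_id=2 -> matches Supplies
  - product 7 (Router): category_id=NULL, no match -> dropped
So 1 of 7 rows is dropped.

SQL:
SELECT a.name, b.name AS category
FROM products a
INNER JOIN categories b ON a.category_id = b.id

Result:
name     | category
---------+---------
Phone    | Tools   
Webcam   | Books   
Keyboard | Books   
Mouse    | Books   
Tablet   | Tools   
Pen      | Supplies


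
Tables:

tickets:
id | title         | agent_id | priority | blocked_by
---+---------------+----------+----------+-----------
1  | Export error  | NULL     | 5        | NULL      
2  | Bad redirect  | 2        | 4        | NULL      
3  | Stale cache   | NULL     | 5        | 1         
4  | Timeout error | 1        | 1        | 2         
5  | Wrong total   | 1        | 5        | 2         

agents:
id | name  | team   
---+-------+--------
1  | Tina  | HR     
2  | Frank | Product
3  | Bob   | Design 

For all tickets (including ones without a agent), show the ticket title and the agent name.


LEFT JOIN keeps every row from tickets (the left table); where agent_id has no match in agents, the agent columns become NULL. Walk through each ticket:
  - ticket 1 (Export error): agent_id=NULL, no match -> kept with NULL
  - ticket 2 (Bad redirect): agent_id=2 -> matches Frank
  - ticket 3 (Stale cache): agent_id=NULL, no match -> kept with NULL
  - ticket 4 (Timeout error): agent_id=1 -> matches Tina
  - ticket 5 (Wrong total): agent_id=1 -> matches Tina
All 5 rows appear; 2 have NULL agent.

SQL:
SELECT a.title, b.name AS agent
FROM tickets a
LEFT JOIN agents b ON a.agent_id = b.id

Result:
title         | agent
--------------+------
Export error  | NULL 
Bad redirect  | Frank
Stale cache   | NULL 
Timeout error | Tina 
Wrong total   | Tina 


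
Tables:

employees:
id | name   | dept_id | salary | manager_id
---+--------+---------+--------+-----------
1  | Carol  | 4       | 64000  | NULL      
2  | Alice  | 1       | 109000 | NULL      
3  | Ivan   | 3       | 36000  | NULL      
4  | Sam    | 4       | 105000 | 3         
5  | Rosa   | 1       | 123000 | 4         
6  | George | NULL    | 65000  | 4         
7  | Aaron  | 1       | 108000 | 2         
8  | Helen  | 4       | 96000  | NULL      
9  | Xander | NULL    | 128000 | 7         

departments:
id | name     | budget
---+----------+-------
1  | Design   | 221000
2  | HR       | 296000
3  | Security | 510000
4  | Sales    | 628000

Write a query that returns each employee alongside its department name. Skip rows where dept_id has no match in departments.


INNER JOIN keeps only employees rows whose dept_id matches an id in departments. Walk through each employee:
  - employee 1 (Carol): dept_id=4 -> matches Sales
  - employee 2 (Alice): dept_id=1 -> matches Design
  - employee 3 (Ivan): dept_id=3 -> matches Security
  - employee 4 (Sam): dept_id=4 -> matches Sales
  - employee 5 (Rosa): dept_id=1 -> matches Design
  - employee 6 (George): dept_id=NULL, no match -> dropped
  - employee 7 (Aaron): dept_id=1 -> matches Design
  - employee 8 (Helen): dept_id=4 -> matches Sales
  - employee 9 (Xander): dept_id=NULL, no match -> dropped
So 2 of 9 rows are dropped.

SQL:
SELECT a.name, b.name AS department
FROM employees a
INNER JOIN departments b ON a.dept_id = b.id

Result:
name  | department
------+-----------
Carol | Sales     
Alice | Design    
Ivan  | Security  
Sam   | Sales     
Rosa  | Design    
Aaron | Design    
Helen | Sales     


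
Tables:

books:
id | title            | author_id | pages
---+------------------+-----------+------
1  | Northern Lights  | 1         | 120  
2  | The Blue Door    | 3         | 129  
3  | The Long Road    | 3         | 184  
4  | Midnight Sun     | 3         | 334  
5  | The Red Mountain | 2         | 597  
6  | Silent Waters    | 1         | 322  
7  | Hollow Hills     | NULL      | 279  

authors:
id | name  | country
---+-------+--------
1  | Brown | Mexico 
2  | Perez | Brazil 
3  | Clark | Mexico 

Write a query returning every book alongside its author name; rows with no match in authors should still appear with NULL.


LEFT JOIN keeps every row from books (the left table); where author_id has no match in authors, the author columns become NULL. Walk through each book:
  - book 1 (Northern Lights): author_id=1 -> matches Brown
  - book 2 (The Blue Door): author_id=3 -> matches Clark
  - book 3 (The Long Road): author_id=3 -> matches Clark
  - book 4 (Midnight Sun): author_id=3 -> matches Clark
  - book 5 (The Red Mountain): author_id=2 -> matches Perez
  - book 6 (Silent Waters): author_id=1 -> matches Brown
  - book 7 (Hollow Hills): author_id=NULL, no match -> kept with NULL
All 7 rows appear; 1 has NULL author.

SQL:
SELECT a.title, b.name AS author
FROM books a
LEFT JOIN authors b ON a.author_id = b.id

Result:
title            | author
-----------------+-------
Northern Lights  | Brown 
The Blue Door    | Clark 
The Long Road    | Clark 
Midnight Sun     | Clark 
The Red Mountain | Perez 
Silent Waters    | Brown 
Hollow Hills     | NULL  


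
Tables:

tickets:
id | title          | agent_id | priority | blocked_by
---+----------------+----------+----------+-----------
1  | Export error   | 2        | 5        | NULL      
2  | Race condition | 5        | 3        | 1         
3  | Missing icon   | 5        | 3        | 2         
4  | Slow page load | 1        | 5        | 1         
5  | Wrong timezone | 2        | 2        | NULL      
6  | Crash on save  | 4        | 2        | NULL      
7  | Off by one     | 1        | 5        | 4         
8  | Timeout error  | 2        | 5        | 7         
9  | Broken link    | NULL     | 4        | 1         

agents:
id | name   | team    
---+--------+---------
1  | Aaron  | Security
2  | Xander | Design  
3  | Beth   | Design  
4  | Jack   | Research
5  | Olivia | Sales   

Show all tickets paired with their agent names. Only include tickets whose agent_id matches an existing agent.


INNER JOIN keeps only tickets rows whose agent_id matches an id in agents. Walk through each ticket:
  - ticket 1 (Export error): agent_id=2 -> matches Xander
  - ticket 2 (Race condition): agent_id=5 -> matches Olivia
  - ticket 3 (Missing icon): agent_id=5 -> matches Olivia
  - ticket 4 (Slow page load): agent_id=1 -> matches Aaron
  - ticket 5 (Wrong timezone): agent_id=2 -> matches Xander
  - ticket 6 (Crash on save): agent_id=4 -> matches Jack
  - ticket 7 (Off by one): agent_id=1 -> matches Aaron
  - ticket 8 (Timeout error): agent_id=2 -> matches Xander
  - ticket 9 (Broken link): agent_id=NULL, no match -> dropped
So 1 of 9 rows is dropped.

SQL:
SELECT a.title, b.name AS agent
FROM tickets a
INNER JOIN agents b ON a.agent_id = b.id

Result:
title          | agent 
---------------+-------
Export error   | Xander
Race condition | Olivia
Missing icon   | Olivia
Slow page load | Aaron 
Wrong timezone | Xander
Crash on save  | Jack  
Off by one     | Aaron 
Timeout error  | Xander


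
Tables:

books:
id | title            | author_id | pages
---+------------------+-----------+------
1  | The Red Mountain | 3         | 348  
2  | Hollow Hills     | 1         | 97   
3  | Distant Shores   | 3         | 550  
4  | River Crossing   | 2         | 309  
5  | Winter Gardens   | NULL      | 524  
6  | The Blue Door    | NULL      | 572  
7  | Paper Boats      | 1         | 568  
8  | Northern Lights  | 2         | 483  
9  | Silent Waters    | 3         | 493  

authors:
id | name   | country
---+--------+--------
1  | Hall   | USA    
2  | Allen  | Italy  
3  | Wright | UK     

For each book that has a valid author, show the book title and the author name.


INNER JOIN keeps only books rows whose author_id matches an id in authors. Walk through each book:
  - book 1 (The Red Mountain): author_id=3 -> matches Wright
  - book 2 (Hollow Hills): author_id=1 -> matches Hall
  - book 3 (Distant Shores): author_id=3 -> matches Wright
  - book 4 (River Crossing): author_id=2 -> matches Allen
  - book 5 (Winter Gardens): author_id=NULL, no match -> dropped
  - book 6 (The Blue Door): author_id=NULL, no match -> dropped
  - book 7 (Paper Boats): author_id=1 -> matches Hall
  - book 8 (Northern Lights): author_id=2 -> matches Allen
  - book 9 (Silent Waters): author_id=3 -> matches Wright
So 2 of 9 rows are dropped.

SQL:
SELECT a.title, b.name AS author
FROM books a
INNER JOIN authors b ON a.author_id = b.id

Result:
title            | author
-----------------+-------
The Red Mountain | Wright
Hollow Hills     | Hall  
Distant Shores   | Wright
River Crossing   | Allen 
Paper Boats      | Hall  
Northern Lights  | Allen 
Silent Waters    | Wright


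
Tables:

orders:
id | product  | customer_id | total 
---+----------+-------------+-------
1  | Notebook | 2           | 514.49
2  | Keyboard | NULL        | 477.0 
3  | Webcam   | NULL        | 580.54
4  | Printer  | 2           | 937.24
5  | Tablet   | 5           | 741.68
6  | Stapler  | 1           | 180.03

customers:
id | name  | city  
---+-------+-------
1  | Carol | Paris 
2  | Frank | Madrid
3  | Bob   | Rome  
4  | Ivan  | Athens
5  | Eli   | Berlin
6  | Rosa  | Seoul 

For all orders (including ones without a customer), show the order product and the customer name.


LEFT JOIN keeps every row from orders (the left table); where customer_id has no match in customers, the customer columns become NULL. Walk through each order:
  - order 1 (Notebook): customer_id=2 -> matches Frank
  - order 2 (Keyboard): customer_id=NULL, no match -> kept with NULL
  - order 3 (Webcam): customer_id=NULL, no match -> kept with NULL
  - order 4 (Printer): customer_id=2 -> matches Frank
  - order 5 (Tablet): customer_id=5 -> matches Eli
  - order 6 (Stapler): customer_id=1 -> matches Carol
All 6 rows appear; 2 have NULL customer.

SQL:
SELECT a.product, b.name AS customer
FROM orders a
LEFT JOIN customers b ON a.customer_id = b.id

Result:
product  | customer
---------+---------
Notebook | Frank   
Keyboard | NULL    
Webcam   | NULL    
Printer  | Frank   
Tablet   | Eli     
Stapler  | Carol   


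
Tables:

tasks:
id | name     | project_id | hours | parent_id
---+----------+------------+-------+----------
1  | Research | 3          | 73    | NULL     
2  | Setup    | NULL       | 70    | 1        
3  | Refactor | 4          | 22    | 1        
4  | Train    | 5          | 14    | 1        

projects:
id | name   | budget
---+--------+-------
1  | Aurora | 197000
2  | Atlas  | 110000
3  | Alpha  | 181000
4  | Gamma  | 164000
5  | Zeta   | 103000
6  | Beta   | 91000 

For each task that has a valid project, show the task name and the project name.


INNER JOIN keeps only tasks rows whose project_id matches an id in projects. Walk through each task:
  - task 1 (Research): project_id=3 -> matches Alpha
  - task 2 (Setup): project_id=NULL, no match -> dropped
  - task 3 (Refactor): project_id=4 -> matches Gamma
  - task 4 (Train): project_id=5 -> matches Zeta
So 1 of 4 rows is dropped.

SQL:
SELECT a.name, b.name AS project
FROM tasks a
INNER JOIN projects b ON a.project_id = b.id

Result:
name     | project
---------+--------
Research | Alpha  
Refactor | Gamma  
Train    | Zeta   


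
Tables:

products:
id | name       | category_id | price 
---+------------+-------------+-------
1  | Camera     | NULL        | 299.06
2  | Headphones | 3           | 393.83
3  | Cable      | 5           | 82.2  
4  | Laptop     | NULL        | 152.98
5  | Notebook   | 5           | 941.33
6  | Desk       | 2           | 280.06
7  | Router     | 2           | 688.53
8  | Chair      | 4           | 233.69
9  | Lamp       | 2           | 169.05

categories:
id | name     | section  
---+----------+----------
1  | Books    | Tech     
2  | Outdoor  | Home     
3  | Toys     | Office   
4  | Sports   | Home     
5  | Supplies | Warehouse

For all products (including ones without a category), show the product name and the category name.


LEFT JOIN keeps every row from products (the left table); where category_id has no match in categories, the category columns become NULL. Walk through each product:
  - product 1 (Camera): category_id=NULL, no match -> kept with NULL
  - product 2 (Headphones): category_id=3 -> matches Toys
  - product 3 (Cable): category_id=5 -> matches Supplies
  - product 4 (Laptop): category_id=NULL, no match -> kept with NULL
  - product 5 (Notebook): category_id=5 -> matches Supplies
  - product 6 (Desk): category_id=2 -> matches Outdoor
  - product 7 (Router): category_id=2 -> matches Outdoor
  - product 8 (Chair): category_id=4 -> matches Sports
  - product 9 (Lamp): category_id=2 -> matches Outdoor
All 9 rows appear; 2 have NULL category.

SQL:
SELECT a.name, b.name AS category
FROM products a
LEFT JOIN categories b ON a.category_id = b.id

Result:
name       | category
-----------+---------
Camera     | NULL    
Headphones | Toys    
Cable      | Supplies
Laptop     | NULL    
Notebook   | Supplies
Desk       | Outdoor 
Router     | Outdoor 
Chair      | Sports  
Lamp       | Outdoor 


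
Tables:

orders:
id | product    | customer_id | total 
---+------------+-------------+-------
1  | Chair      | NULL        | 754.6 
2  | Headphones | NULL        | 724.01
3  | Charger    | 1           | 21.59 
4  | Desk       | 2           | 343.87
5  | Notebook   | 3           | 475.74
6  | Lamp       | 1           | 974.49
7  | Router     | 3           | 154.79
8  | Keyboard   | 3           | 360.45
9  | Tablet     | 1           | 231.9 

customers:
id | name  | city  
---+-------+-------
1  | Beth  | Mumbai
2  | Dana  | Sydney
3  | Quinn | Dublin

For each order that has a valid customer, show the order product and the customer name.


INNER JOIN keeps only orders rows whose customer_id matches an id in customers. Walk through each order:
  - order 1 (Chair): customer_id=NULL, no match -> dropped
  - order 2 (Headphones): customer_id=NULL, no match -> dropped
  - order 3 (Charger): customer_id=1 -> matches Beth
  - order 4 (Desk): customer_id=2 -> matches Dana
  - order 5 (Notebook): customer_id=3 -> matches Quinn
  - order 6 (Lamp): customer_id=1 -> matches Beth
  - order 7 (Router): customer_id=3 -> matches Quinn
  - order 8 (Keyboard): customer_id=3 -> matches Quinn
  - order 9 (Tablet): customer_id=1 -> matches Beth
So 2 of 9 rows are dropped.

SQL:
SELECT a.product, b.name AS customer
FROM orders a
INNER JOIN customers b ON a.customer_id = b.id

Result:
product  | customer
---------+---------
Charger  | Beth    
Desk     | Dana    
Notebook | Quinn   
Lamp     | Beth    
Router   | Quinn   
Keyboard | Quinn   
Tablet   | Beth    


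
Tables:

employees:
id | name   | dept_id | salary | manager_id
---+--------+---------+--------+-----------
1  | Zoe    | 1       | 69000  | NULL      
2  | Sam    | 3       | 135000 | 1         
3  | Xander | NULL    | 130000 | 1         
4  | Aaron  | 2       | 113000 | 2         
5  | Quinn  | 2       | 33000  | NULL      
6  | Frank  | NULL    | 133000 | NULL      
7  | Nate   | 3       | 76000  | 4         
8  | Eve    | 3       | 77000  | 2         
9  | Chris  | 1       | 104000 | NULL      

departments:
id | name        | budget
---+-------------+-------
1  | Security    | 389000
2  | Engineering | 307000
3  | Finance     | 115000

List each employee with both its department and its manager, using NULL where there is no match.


Two LEFT JOINs from the same base table employees: one to departments via dept_id, one to employees itself via manager_id. Both are LEFT so every employee is preserved.
Match against departments:
  - employee 1 (Zoe): dept_id=1 -> matches Security
  - employee 2 (Sam): dept_id=3 -> matches Finance
  - employee 3 (Xander): dept_id=NULL, no match -> kept with NULL
  - employee 4 (Aaron): dept_id=2 -> matches Engineering
  - employee 5 (Quinn): dept_id=2 -> matches Engineering
  - employee 6 (Frank): dept_id=NULL, no match -> kept with NULL
  - employee 7 (Nate): dept_id=3 -> matches Finance
  - employee 8 (Eve): dept_id=3 -> matches Finance
  - employee 9 (Chris): dept_id=1 -> matches Security
Match against employees (self):
  - employee 1 (Zoe): manager_id=NULL -> NULL
  - employee 2 (Sam): manager_id=1 -> Zoe
  - employee 3 (Xander): manager_id=1 -> Zoe
  - employee 4 (Aaron): manager_id=2 -> Sam
  - employee 5 (Quinn): manager_id=NULL -> NULL
  - employee 6 (Frank): manager_id=NULL -> NULL
  - employee 7 (Nate): manager_id=4 -> Aaron
  - employee 8 (Eve): manager_id=2 -> Sam
  - employee 9 (Chris): manager_id=NULL -> NULL

SQL:
SELECT a.name, b.name AS department, c.name AS manager
FROM employees a
LEFT JOIN departments b ON a.dept_id = b.id
LEFT JOIN employees c ON a.manager_id = c.id

Result:
name   | department  | manager
-------+-------------+--------
Zoe    | Security    | NULL   
Sam    | Finance     | Zoe    
Xander | NULL        | Zoe    
Aaron  | Engineering | Sam    
Quinn  | Engineering | NULL   
Frank  | NULL        | NULL   
Nate   | Finance     | Aaron  
Eve    | Finance     | Sam    
Chris  | Security    | NULL   


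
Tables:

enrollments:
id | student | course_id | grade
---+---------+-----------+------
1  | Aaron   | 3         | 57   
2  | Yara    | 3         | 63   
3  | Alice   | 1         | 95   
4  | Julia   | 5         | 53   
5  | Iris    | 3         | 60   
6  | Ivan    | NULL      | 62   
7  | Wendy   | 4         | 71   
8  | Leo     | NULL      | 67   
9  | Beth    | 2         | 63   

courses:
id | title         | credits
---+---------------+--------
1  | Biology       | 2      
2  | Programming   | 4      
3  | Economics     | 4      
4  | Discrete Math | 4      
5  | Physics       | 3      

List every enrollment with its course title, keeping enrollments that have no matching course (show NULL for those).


LEFT JOIN keeps every row from enrollments (the left table); where course_id has no match in courses, the course columns become NULL. Walk through each enrollment:
  - enrollment 1 (Aaron): course_id=3 -> matches Economics
  - enrollment 2 (Yara): course_id=3 -> matches Economics
  - enrollment 3 (Alice): course_id=1 -> matches Biology
  - enrollment 4 (Julia): course_id=5 -> matches Physics
  - enrollment 5 (Iris): course_id=3 -> matches Economics
  - enrollment 6 (Ivan): course_id=NULL, no match -> kept with NULL
  - enrollment 7 (Wendy): course_id=4 -> matches Discrete Math
  - enrollment 8 (Leo): course_id=NULL, no match -> kept with NULL
  - enrollment 9 (Beth): course_id=2 -> matches Programming
All 9 rows appear; 2 have NULL course.

SQL:
SELECT a.student, b.title AS course
FROM enrollments a
LEFT JOIN courses b ON a.course_id = b.id

Result:
student | course       
--------+--------------
Aaron   | Economics    
Yara    | Economics    
Alice   | Biology      
Julia   | Physics      
Iris    | Economics    
Ivan    | NULL         
Wendy   | Discrete Math
Leo     | NULL         
Beth    | Programming  


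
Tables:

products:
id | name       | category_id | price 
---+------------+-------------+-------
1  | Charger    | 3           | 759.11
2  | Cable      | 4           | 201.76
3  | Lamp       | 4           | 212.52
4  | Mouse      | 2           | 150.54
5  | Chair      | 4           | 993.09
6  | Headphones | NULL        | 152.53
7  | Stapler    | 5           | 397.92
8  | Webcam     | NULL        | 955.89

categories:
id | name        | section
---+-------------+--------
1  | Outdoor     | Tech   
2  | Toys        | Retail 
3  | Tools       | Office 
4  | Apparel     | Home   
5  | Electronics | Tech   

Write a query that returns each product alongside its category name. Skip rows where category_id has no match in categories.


INNER JOIN keeps only products rows whose category_id matches an id in categories. Walk through each product:
  - product 1 (Charger): category_id=3 -> matches Tools
  - product 2 (Cable): category_id=4 -> matches Apparel
  - product 3 (Lamp): category_id=4 -> matches Apparel
  - product 4 (Mouse): category_id=2 -> matches Toys
  - product 5 (Chair): category_id=4 -> matches Apparel
  - product 6 (Headphones): category_id=NULL, no match -> dropped
  - product 7 (Stapler): category_id=5 -> matches Electronics
  - product 8 (Webcam): category_id=NULL, no match -> dropped
So 2 of 8 rows are dropped.

SQL:
SELECT a.name, b.name AS category
FROM products a
INNER JOIN categories b ON a.category_id = b.id

Result:
name    | category   
--------+------------
Charger | Tools      
Cable   | Apparel    
Lamp    | Apparel    
Mouse   | Toys       
Chair   | Apparel    
Stapler | Electronics


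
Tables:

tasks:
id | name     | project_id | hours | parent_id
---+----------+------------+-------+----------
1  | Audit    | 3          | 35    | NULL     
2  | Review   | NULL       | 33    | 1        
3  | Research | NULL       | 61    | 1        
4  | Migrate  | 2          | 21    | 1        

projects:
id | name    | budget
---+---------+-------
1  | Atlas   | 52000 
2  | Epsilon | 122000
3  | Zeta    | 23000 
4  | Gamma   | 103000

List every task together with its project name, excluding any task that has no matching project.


INNER JOIN keeps only tasks rows whose project_id matches an id in projects. Walk through each task:
  - task 1 (Audit): project_id=3 -> matches Zeta
  - task 2 (Review): project_id=NULL, no match -> dropped
  - task 3 (Research): project_id=NULL, no match -> dropped
  - task 4 (Migrate): project_id=2 -> matches Epsilon
So 2 of 4 rows are dropped.

SQL:
SELECT a.name, b.name AS project
FROM tasks a
INNER JOIN projects b ON a.project_id = b.id

Result:
name    | project
--------+--------
Audit   | Zeta   
Migrate | Epsilon


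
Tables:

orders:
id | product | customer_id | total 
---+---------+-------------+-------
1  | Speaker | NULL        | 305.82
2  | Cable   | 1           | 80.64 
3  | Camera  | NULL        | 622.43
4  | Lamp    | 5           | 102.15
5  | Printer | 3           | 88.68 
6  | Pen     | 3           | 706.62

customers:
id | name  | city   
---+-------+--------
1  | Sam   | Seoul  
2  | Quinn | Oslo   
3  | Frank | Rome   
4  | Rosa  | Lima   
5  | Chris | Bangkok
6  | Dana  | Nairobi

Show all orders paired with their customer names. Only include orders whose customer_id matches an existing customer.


INNER JOIN keeps only orders rows whose customer_id matches an id in customers. Walk through each order:
  - order 1 (Speaker): customer_id=NULL, no match -> dropped
  - order 2 (Cable): customer_id=1 -> matches Sam
  - order 3 (Camera): customer_id=NULL, no match -> dropped
  - order 4 (Lamp): customer_id=5 -> matches Chris
  - order 5 (Printer): customer_id=3 -> matches Frank
  - order 6 (Pen): customer_id=3 -> matches Frank
So 2 of 6 rows are dropped.

SQL:
SELECT a.product, b.name AS customer
FROM orders a
INNER JOIN customers b ON a.customer_id = b.id

Result:
product | customer
--------+---------
Cable   | Sam     
Lamp    | Chris   
Printer | Frank   
Pen     | Frank   


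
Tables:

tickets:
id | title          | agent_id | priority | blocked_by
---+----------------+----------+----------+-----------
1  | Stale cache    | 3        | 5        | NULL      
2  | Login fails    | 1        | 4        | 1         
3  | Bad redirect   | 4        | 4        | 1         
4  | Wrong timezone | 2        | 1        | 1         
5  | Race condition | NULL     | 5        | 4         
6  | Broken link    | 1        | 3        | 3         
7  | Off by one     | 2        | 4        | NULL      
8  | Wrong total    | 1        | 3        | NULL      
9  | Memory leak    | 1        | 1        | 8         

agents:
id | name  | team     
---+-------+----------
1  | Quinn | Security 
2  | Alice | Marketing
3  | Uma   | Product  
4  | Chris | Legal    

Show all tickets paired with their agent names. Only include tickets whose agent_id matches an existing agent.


INNER JOIN keeps only tickets rows whose agent_id matches an id in agents. Walk through each ticket:
  - ticket 1 (Stale cache): agent_id=3 -> matches Uma
  - ticket 2 (Login fails): agent_id=1 -> matches Quinn
  - ticket 3 (Bad redirect): agent_id=4 -> matches Chris
  - ticket 4 (Wrong timezone): agent_id=2 -> matches Alice
  - ticket 5 (Race condition): agent_id=NULL, no match -> dropped
  - ticket 6 (Broken link): agent_id=1 -> matches Quinn
  - ticket 7 (Off by one): agent_id=2 -> matches Alice
  - ticket 8 (Wrong total): agent_id=1 -> matches Quinn
  - ticket 9 (Memory leak): agent_id=1 -> matches Quinn
So 1 of 9 rows is dropped.

SQL:
SELECT a.title, b.name AS agent
FROM tickets a
INNER JOIN agents b ON a.agent_id = b.id

Result:
title          | agent
---------------+------
Stale cache    | Uma  
Login fails    | Quinn
Bad redirect   | Chris
Wrong timezone | Alice
Broken link    | Quinn
Off by one     | Alice
Wrong total    | Quinn
Memory leak    | Quinn


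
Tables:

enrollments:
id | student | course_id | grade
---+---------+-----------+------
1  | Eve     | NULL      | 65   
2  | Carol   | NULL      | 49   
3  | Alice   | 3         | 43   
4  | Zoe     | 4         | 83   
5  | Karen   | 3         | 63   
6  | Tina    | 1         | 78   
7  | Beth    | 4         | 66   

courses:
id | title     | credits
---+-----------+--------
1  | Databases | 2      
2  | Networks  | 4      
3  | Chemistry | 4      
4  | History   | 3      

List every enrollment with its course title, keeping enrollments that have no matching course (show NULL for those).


LEFT JOIN keeps every row from enrollments (the left table); where course_id has no match in courses, the course columns become NULL. Walk through each enrollment:
  - enrollment 1 (Eve): course_id=NULL, no match -> kept with NULL
  - enrollment 2 (Carol): course_id=NULL, no match -> kept with NULL
  - enrollment 3 (Alice): course_id=3 -> matches Chemistry
  - enrollment 4 (Zoe): course_id=4 -> matches History
  - enrollment 5 (Karen): course_id=3 -> matches Chemistry
  - enrollment 6 (Tina): course_id=1 -> matches Databases
  - enrollment 7 (Beth): course_id=4 -> matches History
All 7 rows appear; 2 have NULL course.

SQL:
SELECT a.student, b.title AS course
FROM enrollments a
LEFT JOIN courses b ON a.course_id = b.id

Result:
student | course   
--------+----------
Eve     | NULL     
Carol   | NULL     
Alice   | Chemistry
Zoe     | History  
Karen   | Chemistry
Tina    | Databases
Beth    | History  


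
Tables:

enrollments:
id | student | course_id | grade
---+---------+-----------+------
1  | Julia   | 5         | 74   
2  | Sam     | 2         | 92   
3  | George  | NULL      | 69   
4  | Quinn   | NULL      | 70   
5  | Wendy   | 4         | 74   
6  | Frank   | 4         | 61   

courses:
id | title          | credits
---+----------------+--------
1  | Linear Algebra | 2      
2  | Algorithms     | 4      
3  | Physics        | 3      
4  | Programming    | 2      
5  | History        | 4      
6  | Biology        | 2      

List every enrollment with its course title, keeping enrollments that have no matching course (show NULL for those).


LEFT JOIN keeps every row from enrollments (the left table); where course_id has no match in courses, the course columns become NULL. Walk through each enrollment:
  - enrollment 1 (Julia): course_id=5 -> matches History
  - enrollment 2 (Sam): course_id=2 -> matches Algorithms
  - enrollment 3 (George): course_id=NULL, no match -> kept with NULL
  - enrollment 4 (Quinn): course_id=NULL, no match -> kept with NULL
  - enrollment 5 (Wendy): course_id=4 -> matches Programming
  - enrollment 6 (Frank): course_id=4 -> matches Programming
All 6 rows appear; 2 have NULL course.

SQL:
SELECT a.student, b.title AS course
FROM enrollments a
LEFT JOIN courses b ON a.course_id = b.id

Result:
student | course     
--------+------------
Julia   | History    
Sam     | Algorithms 
George  | NULL       
Quinn   | NULL       
Wendy   | Programming
Frank   | Programming


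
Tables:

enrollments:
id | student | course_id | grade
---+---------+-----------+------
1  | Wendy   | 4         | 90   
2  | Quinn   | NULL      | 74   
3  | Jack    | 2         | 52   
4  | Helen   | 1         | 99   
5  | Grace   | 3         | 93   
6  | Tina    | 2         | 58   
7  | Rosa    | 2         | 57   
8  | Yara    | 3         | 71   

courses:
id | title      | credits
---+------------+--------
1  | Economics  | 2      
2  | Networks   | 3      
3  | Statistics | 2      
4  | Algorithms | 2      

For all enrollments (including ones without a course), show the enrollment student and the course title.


LEFT JOIN keeps every row from enrollments (the left table); where course_id has no match in courses, the course columns become NULL. Walk through each enrollment:
  - enrollment 1 (Wendy): course_id=4 -> matches Algorithms
  - enrollment 2 (Quinn): course_id=NULL, no match -> kept with NULL
  - enrollment 3 (Jack): course_id=2 -> matches Networks
  - enrollment 4 (Helen): course_id=1 -> matches Economics
  - enrollment 5 (Grace): course_id=3 -> matches Statistics
  - enrollment 6 (Tina): course_id=2 -> matches Networks
  - enrollment 7 (Rosa): course_id=2 -> matches Networks
  - enrollment 8 (Yara): course_id=3 -> matches Statistics
All 8 rows appear; 1 has NULL course.

SQL:
SELECT a.student, b.title AS course
FROM enrollments a
LEFT JOIN courses b ON a.course_id = b.id

Result:
student | course    
--------+-----------
Wendy   | Algorithms
Quinn   | NULL      
Jack    | Networks  
Helen   | Economics 
Grace   | Statistics
Tina    | Networks  
Rosa    | Networks  
Yara    | Statistics


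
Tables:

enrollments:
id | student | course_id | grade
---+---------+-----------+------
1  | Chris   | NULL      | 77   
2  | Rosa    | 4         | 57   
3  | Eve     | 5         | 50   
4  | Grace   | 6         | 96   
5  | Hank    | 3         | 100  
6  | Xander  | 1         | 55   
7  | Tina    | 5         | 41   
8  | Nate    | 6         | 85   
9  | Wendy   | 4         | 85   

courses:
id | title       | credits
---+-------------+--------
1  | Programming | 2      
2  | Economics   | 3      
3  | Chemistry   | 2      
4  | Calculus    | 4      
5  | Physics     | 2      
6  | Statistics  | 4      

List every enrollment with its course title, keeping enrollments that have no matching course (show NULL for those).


LEFT JOIN keeps every row from enrollments (the left table); where course_id has no match in courses, the course columns become NULL. Walk through each enrollment:
  - enrollment 1 (Chris): course_id=NULL, no match -> kept with NULL
  - enrollment 2 (Rosa): course_id=4 -> matches Calculus
  - enrollment 3 (Eve): course_id=5 -> matches Physics
  - enrollment 4 (Grace): course_id=6 -> matches Statistics
  - enrollment 5 (Hank): course_id=3 -> matches Chemistry
  - enrollment 6 (Xander): course_id=1 -> matches Programming
  - enrollment 7 (Tina): course_id=5 -> matches Physics
  - enrollment 8 (Nate): course_id=6 -> matches Statistics
  - enrollment 9 (Wendy): course_id=4 -> matches Calculus
All 9 rows appear; 1 has NULL course.

SQL:
SELECT a.student, b.title AS course
FROM enrollments a
LEFT JOIN courses b ON a.course_id = b.id

Result:
student | course     
--------+------------
Chris   | NULL       
Rosa    | Calculus   
Eve     | Physics    
Grace   | Statistics 
Hank    | Chemistry  
Xander  | Programming
Tina    | Physics    
Nate    | Statistics 
Wendy   | Calculus   
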